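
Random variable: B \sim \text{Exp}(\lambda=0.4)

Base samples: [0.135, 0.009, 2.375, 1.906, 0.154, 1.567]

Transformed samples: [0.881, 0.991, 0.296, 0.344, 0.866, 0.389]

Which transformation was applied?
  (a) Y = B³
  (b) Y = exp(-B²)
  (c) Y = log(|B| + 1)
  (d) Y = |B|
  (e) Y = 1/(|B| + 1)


Checking option (e) Y = 1/(|B| + 1):
  B = 0.135 -> Y = 0.881 ✓
  B = 0.009 -> Y = 0.991 ✓
  B = 2.375 -> Y = 0.296 ✓
All samples match this transformation.

(e) 1/(|B| + 1)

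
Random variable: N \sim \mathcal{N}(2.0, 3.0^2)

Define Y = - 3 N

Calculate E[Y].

For Y = -3N:
E[Y] = -3 * E[N]
E[N] = 2.0 = 2
E[Y] = -3 * 2 = -6

-6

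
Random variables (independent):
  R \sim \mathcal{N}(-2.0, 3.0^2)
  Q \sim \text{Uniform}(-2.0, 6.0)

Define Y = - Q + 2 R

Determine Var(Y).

For independent RVs: Var(aX + bY) = a²Var(X) + b²Var(Y)
Var(R) = 9
Var(Q) = 5.3333333
Var(Y) = 2²*9 + (-1)²*5.3333333
= 4*9 + 1*5.3333333 = 41.333333

41.333333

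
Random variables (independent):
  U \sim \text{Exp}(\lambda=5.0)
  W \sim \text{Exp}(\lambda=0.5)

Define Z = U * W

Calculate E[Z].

For independent RVs: E[XY] = E[X]*E[Y]
E[U] = 0.2
E[W] = 2
E[Z] = 0.2 * 2 = 0.4

0.4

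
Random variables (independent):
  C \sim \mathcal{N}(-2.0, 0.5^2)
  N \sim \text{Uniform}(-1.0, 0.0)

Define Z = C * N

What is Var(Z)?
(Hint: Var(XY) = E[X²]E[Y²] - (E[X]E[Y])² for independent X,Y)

Var(XY) = E[X²]E[Y²] - (E[X]E[Y])²
E[C] = -2, Var(C) = 0.25
E[N] = -0.5, Var(N) = 0.083333333
E[C²] = 0.25 + (-2)² = 4.25
E[N²] = 0.083333333 + (-0.5)² = 0.33333333
Var(Z) = 4.25*0.33333333 - (-2*(-0.5))²
= 1.4166667 - 1 = 0.41666667

0.41666667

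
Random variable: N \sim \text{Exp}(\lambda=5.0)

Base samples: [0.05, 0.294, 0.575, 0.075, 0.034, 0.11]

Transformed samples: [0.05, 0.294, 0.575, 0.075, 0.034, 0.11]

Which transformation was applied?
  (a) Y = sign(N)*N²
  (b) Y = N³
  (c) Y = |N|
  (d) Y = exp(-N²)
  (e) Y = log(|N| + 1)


Checking option (c) Y = |N|:
  N = 0.05 -> Y = 0.05 ✓
  N = 0.294 -> Y = 0.294 ✓
  N = 0.575 -> Y = 0.575 ✓
All samples match this transformation.

(c) |N|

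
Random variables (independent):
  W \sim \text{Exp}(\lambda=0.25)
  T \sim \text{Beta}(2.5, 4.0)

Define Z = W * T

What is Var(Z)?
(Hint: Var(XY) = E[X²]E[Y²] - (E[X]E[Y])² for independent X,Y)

Var(XY) = E[X²]E[Y²] - (E[X]E[Y])²
E[W] = 4, Var(W) = 16
E[T] = 0.38461538, Var(T) = 0.031558185
E[W²] = 16 + 4² = 32
E[T²] = 0.031558185 + 0.38461538² = 0.17948718
Var(Z) = 32*0.17948718 - (4*0.38461538)²
= 5.7435897 - 2.3668639 = 3.3767258

3.3767258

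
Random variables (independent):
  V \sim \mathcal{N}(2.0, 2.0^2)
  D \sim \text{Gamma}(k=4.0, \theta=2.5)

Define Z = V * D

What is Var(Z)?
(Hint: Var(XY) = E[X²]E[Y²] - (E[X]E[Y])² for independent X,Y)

Var(XY) = E[X²]E[Y²] - (E[X]E[Y])²
E[V] = 2, Var(V) = 4
E[D] = 10, Var(D) = 25
E[V²] = 4 + 2² = 8
E[D²] = 25 + 10² = 125
Var(Z) = 8*125 - (2*10)²
= 1000 - 400 = 600

600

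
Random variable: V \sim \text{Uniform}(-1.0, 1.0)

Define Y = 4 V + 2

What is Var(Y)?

For Y = aV + b: Var(Y) = a² * Var(V)
Var(V) = (1 + 1)^2/12 = 0.33333333
Var(Y) = 4² * 0.33333333 = 16 * 0.33333333 = 5.3333333

5.3333333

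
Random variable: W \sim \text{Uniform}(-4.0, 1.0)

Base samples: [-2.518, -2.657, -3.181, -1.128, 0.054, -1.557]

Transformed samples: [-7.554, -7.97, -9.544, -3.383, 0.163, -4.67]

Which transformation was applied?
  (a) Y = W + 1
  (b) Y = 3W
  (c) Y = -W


Checking option (b) Y = 3W:
  W = -2.518 -> Y = -7.554 ✓
  W = -2.657 -> Y = -7.97 ✓
  W = -3.181 -> Y = -9.544 ✓
All samples match this transformation.

(b) 3W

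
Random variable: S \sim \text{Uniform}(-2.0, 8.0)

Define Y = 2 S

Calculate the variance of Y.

For Y = aS + b: Var(Y) = a² * Var(S)
Var(S) = (8 + 2)^2/12 = 8.3333333
Var(Y) = 2² * 8.3333333 = 4 * 8.3333333 = 33.333333

33.333333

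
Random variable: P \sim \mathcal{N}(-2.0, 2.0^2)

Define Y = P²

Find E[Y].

E[P²] = Var(P) + (E[P])² = 4 + 4 = 8

8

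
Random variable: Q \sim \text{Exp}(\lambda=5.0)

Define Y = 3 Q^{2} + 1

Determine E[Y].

E[Y] = 3*E[Q²] + 1
E[Q] = 0.2
E[Q²] = Var(Q) + (E[Q])² = 0.04 + 0.04 = 0.08
E[Y] = 3*0.08 + 1 = 1.24

1.24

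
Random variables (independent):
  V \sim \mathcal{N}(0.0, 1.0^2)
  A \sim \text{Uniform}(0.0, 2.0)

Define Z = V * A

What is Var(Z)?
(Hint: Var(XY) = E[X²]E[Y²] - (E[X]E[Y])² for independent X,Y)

Var(XY) = E[X²]E[Y²] - (E[X]E[Y])²
E[V] = 0, Var(V) = 1
E[A] = 1, Var(A) = 0.33333333
E[V²] = 1 + 0² = 1
E[A²] = 0.33333333 + 1² = 1.3333333
Var(Z) = 1*1.3333333 - (0*1)²
= 1.3333333 - 0 = 1.3333333

1.3333333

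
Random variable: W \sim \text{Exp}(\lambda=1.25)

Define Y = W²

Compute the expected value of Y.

E[W²] = Var(W) + (E[W])² = 0.64 + 0.64 = 1.28

1.28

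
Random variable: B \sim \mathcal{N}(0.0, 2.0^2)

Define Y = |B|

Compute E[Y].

For X ~ N(0, 2.0²), E[|X|] = sigma * sqrt(2/pi)
= 2.0 * sqrt(2/pi) = 1.5957691

1.5957691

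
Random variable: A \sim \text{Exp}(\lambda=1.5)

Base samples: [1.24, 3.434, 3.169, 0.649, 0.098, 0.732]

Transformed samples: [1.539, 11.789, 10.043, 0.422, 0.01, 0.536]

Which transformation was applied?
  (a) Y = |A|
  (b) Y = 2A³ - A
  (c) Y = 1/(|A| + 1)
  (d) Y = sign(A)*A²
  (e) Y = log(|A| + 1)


Checking option (d) Y = sign(A)*A²:
  A = 1.24 -> Y = 1.539 ✓
  A = 3.434 -> Y = 11.789 ✓
  A = 3.169 -> Y = 10.043 ✓
All samples match this transformation.

(d) sign(A)*A²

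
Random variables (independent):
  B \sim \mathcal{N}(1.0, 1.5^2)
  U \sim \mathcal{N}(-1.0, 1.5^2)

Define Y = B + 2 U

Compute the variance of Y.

For independent RVs: Var(aX + bY) = a²Var(X) + b²Var(Y)
Var(B) = 2.25
Var(U) = 2.25
Var(Y) = 1²*2.25 + 2²*2.25
= 1*2.25 + 4*2.25 = 11.25

11.25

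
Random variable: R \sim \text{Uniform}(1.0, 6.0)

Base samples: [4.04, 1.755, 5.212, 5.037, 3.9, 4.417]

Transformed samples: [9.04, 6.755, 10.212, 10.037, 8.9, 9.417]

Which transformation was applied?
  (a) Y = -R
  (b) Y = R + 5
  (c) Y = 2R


Checking option (b) Y = R + 5:
  R = 4.04 -> Y = 9.04 ✓
  R = 1.755 -> Y = 6.755 ✓
  R = 5.212 -> Y = 10.212 ✓
All samples match this transformation.

(b) R + 5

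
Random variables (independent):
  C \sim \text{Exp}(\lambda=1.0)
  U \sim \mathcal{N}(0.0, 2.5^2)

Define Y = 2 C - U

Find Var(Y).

For independent RVs: Var(aX + bY) = a²Var(X) + b²Var(Y)
Var(C) = 1
Var(U) = 6.25
Var(Y) = 2²*1 + (-1)²*6.25
= 4*1 + 1*6.25 = 10.25

10.25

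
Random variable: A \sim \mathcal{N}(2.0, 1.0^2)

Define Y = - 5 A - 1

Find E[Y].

For Y = -5A - 1:
E[Y] = -5 * E[A] - 1
E[A] = 2.0 = 2
E[Y] = -5 * 2 - 1 = -11

-11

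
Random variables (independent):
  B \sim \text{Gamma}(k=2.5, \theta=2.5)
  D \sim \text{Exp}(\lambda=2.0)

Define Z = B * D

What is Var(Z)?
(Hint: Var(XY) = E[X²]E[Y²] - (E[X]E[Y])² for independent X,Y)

Var(XY) = E[X²]E[Y²] - (E[X]E[Y])²
E[B] = 6.25, Var(B) = 15.625
E[D] = 0.5, Var(D) = 0.25
E[B²] = 15.625 + 6.25² = 54.6875
E[D²] = 0.25 + 0.5² = 0.5
Var(Z) = 54.6875*0.5 - (6.25*0.5)²
= 27.34375 - 9.765625 = 17.578125

17.578125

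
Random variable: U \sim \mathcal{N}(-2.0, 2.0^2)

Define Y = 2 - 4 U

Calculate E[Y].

For Y = -4U + 2:
E[Y] = -4 * E[U] + 2
E[U] = -2.0 = -2
E[Y] = -4 * (-2) + 2 = 10

10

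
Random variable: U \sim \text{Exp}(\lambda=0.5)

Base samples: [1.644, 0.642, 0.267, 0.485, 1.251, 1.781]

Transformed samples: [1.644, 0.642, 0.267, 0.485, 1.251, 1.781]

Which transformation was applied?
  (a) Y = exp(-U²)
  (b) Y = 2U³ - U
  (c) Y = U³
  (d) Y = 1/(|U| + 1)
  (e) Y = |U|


Checking option (e) Y = |U|:
  U = 1.644 -> Y = 1.644 ✓
  U = 0.642 -> Y = 0.642 ✓
  U = 0.267 -> Y = 0.267 ✓
All samples match this transformation.

(e) |U|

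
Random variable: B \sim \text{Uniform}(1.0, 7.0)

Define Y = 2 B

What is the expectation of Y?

For Y = 2B:
E[Y] = 2 * E[B]
E[B] = (1 + 7)/2 = 4
E[Y] = 2 * 4 = 8

8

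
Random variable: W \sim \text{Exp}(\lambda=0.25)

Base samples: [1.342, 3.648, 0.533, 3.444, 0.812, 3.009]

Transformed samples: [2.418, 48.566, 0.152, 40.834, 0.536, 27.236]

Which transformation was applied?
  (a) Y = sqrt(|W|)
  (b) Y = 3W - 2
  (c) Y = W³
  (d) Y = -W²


Checking option (c) Y = W³:
  W = 1.342 -> Y = 2.418 ✓
  W = 3.648 -> Y = 48.566 ✓
  W = 0.533 -> Y = 0.152 ✓
All samples match this transformation.

(c) W³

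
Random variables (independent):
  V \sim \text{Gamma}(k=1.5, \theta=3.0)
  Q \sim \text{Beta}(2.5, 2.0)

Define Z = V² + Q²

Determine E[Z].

E[Z] = E[V²] + E[Q²]
E[V²] = Var(V) + E[V]² = 13.5 + 20.25 = 33.75
E[Q²] = Var(Q) + E[Q]² = 0.044893378 + 0.30864198 = 0.35353535
E[Z] = 33.75 + 0.35353535 = 34.103535

34.103535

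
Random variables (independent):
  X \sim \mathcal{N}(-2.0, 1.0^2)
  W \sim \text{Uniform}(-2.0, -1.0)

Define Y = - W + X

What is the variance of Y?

For independent RVs: Var(aX + bY) = a²Var(X) + b²Var(Y)
Var(X) = 1
Var(W) = 0.083333333
Var(Y) = 1²*1 + (-1)²*0.083333333
= 1*1 + 1*0.083333333 = 1.0833333

1.0833333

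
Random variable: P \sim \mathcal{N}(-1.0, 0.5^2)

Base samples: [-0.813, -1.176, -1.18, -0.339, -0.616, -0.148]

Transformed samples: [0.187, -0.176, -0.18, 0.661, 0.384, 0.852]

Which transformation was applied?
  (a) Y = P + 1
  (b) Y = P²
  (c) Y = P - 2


Checking option (a) Y = P + 1:
  P = -0.813 -> Y = 0.187 ✓
  P = -1.176 -> Y = -0.176 ✓
  P = -1.18 -> Y = -0.18 ✓
All samples match this transformation.

(a) P + 1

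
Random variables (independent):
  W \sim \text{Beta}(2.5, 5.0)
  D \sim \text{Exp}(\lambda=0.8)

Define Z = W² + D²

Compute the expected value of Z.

E[Z] = E[W²] + E[D²]
E[W²] = Var(W) + E[W]² = 0.026143791 + 0.11111111 = 0.1372549
E[D²] = Var(D) + E[D]² = 1.5625 + 1.5625 = 3.125
E[Z] = 0.1372549 + 3.125 = 3.2622549

3.2622549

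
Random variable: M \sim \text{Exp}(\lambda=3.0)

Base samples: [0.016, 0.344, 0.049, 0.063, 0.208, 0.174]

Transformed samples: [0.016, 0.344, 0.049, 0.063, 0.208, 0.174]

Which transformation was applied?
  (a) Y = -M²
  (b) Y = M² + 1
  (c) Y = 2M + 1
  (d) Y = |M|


Checking option (d) Y = |M|:
  M = 0.016 -> Y = 0.016 ✓
  M = 0.344 -> Y = 0.344 ✓
  M = 0.049 -> Y = 0.049 ✓
All samples match this transformation.

(d) |M|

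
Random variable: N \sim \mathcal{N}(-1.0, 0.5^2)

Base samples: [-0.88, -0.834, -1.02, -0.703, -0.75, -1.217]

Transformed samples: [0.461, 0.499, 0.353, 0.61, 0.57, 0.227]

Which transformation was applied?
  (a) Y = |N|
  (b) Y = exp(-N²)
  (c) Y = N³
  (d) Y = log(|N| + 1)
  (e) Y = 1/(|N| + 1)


Checking option (b) Y = exp(-N²):
  N = -0.88 -> Y = 0.461 ✓
  N = -0.834 -> Y = 0.499 ✓
  N = -1.02 -> Y = 0.353 ✓
All samples match this transformation.

(b) exp(-N²)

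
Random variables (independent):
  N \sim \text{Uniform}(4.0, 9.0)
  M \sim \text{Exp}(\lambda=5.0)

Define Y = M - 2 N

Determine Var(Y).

For independent RVs: Var(aX + bY) = a²Var(X) + b²Var(Y)
Var(N) = 2.0833333
Var(M) = 0.04
Var(Y) = (-2)²*2.0833333 + 1²*0.04
= 4*2.0833333 + 1*0.04 = 8.3733333

8.3733333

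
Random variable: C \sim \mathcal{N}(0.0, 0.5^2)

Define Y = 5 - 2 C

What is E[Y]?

For Y = -2C + 5:
E[Y] = -2 * E[C] + 5
E[C] = 0.0 = 0
E[Y] = -2 * 0 + 5 = 5

5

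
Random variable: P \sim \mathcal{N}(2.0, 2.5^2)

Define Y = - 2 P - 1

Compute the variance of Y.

For Y = aP + b: Var(Y) = a² * Var(P)
Var(P) = 2.5^2 = 6.25
Var(Y) = (-2)² * 6.25 = 4 * 6.25 = 25

25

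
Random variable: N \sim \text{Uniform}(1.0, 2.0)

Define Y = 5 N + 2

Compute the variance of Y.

For Y = aN + b: Var(Y) = a² * Var(N)
Var(N) = (2 - 1)^2/12 = 0.083333333
Var(Y) = 5² * 0.083333333 = 25 * 0.083333333 = 2.0833333

2.0833333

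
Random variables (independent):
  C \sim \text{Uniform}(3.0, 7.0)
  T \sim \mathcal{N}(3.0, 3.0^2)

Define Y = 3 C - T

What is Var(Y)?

For independent RVs: Var(aX + bY) = a²Var(X) + b²Var(Y)
Var(C) = 1.3333333
Var(T) = 9
Var(Y) = 3²*1.3333333 + (-1)²*9
= 9*1.3333333 + 1*9 = 21

21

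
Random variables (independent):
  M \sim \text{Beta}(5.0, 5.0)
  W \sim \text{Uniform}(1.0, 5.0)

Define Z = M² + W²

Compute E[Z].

E[Z] = E[M²] + E[W²]
E[M²] = Var(M) + E[M]² = 0.022727273 + 0.25 = 0.27272727
E[W²] = Var(W) + E[W]² = 1.3333333 + 9 = 10.333333
E[Z] = 0.27272727 + 10.333333 = 10.606061

10.606061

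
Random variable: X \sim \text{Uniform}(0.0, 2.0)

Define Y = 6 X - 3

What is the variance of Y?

For Y = aX + b: Var(Y) = a² * Var(X)
Var(X) = (2 - 0)^2/12 = 0.33333333
Var(Y) = 6² * 0.33333333 = 36 * 0.33333333 = 12

12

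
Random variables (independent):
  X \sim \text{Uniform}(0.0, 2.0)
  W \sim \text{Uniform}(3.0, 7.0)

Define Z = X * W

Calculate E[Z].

For independent RVs: E[XY] = E[X]*E[Y]
E[X] = 1
E[W] = 5
E[Z] = 1 * 5 = 5

5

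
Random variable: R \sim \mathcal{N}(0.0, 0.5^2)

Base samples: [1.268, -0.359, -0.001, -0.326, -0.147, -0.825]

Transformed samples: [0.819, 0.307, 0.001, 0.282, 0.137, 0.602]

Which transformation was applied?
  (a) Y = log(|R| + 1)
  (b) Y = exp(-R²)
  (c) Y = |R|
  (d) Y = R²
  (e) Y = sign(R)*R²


Checking option (a) Y = log(|R| + 1):
  R = 1.268 -> Y = 0.819 ✓
  R = -0.359 -> Y = 0.307 ✓
  R = -0.001 -> Y = 0.001 ✓
All samples match this transformation.

(a) log(|R| + 1)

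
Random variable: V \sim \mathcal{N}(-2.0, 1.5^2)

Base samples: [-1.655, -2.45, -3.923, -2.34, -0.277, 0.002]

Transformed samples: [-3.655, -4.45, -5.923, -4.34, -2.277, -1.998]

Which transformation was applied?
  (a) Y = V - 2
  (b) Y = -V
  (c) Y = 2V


Checking option (a) Y = V - 2:
  V = -1.655 -> Y = -3.655 ✓
  V = -2.45 -> Y = -4.45 ✓
  V = -3.923 -> Y = -5.923 ✓
All samples match this transformation.

(a) V - 2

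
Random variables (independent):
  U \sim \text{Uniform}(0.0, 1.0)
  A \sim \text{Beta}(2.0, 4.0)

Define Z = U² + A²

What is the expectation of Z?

E[Z] = E[U²] + E[A²]
E[U²] = Var(U) + E[U]² = 0.083333333 + 0.25 = 0.33333333
E[A²] = Var(A) + E[A]² = 0.031746032 + 0.11111111 = 0.14285714
E[Z] = 0.33333333 + 0.14285714 = 0.47619048

0.47619048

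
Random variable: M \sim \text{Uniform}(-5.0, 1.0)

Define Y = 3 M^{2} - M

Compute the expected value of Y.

E[Y] = 3*E[M²] - 1*E[M]
E[M] = -2
E[M²] = Var(M) + (E[M])² = 3 + 4 = 7
E[Y] = 3*7 - 1*(-2) = 23

23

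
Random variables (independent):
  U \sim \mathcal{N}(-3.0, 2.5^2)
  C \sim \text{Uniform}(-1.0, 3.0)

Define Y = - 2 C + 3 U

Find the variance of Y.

For independent RVs: Var(aX + bY) = a²Var(X) + b²Var(Y)
Var(U) = 6.25
Var(C) = 1.3333333
Var(Y) = 3²*6.25 + (-2)²*1.3333333
= 9*6.25 + 4*1.3333333 = 61.583333

61.583333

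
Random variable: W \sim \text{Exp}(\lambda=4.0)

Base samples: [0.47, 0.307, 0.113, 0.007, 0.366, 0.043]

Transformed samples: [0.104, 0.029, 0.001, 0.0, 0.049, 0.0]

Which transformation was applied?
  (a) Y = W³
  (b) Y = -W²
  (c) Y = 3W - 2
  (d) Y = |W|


Checking option (a) Y = W³:
  W = 0.47 -> Y = 0.104 ✓
  W = 0.307 -> Y = 0.029 ✓
  W = 0.113 -> Y = 0.001 ✓
All samples match this transformation.

(a) W³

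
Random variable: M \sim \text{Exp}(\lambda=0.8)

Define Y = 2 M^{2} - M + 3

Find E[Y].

E[Y] = 2*E[M²] - 1*E[M] + 3
E[M] = 1.25
E[M²] = Var(M) + (E[M])² = 1.5625 + 1.5625 = 3.125
E[Y] = 2*3.125 - 1*1.25 + 3 = 8

8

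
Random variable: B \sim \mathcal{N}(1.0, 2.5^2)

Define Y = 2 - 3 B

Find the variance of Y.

For Y = aB + b: Var(Y) = a² * Var(B)
Var(B) = 2.5^2 = 6.25
Var(Y) = (-3)² * 6.25 = 9 * 6.25 = 56.25

56.25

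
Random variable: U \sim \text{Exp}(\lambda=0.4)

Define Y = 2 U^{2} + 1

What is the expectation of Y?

E[Y] = 2*E[U²] + 1
E[U] = 2.5
E[U²] = Var(U) + (E[U])² = 6.25 + 6.25 = 12.5
E[Y] = 2*12.5 + 1 = 26

26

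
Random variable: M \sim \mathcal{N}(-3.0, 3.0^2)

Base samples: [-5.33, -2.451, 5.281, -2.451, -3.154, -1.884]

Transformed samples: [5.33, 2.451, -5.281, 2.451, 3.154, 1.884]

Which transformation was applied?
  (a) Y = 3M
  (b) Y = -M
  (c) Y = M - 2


Checking option (b) Y = -M:
  M = -5.33 -> Y = 5.33 ✓
  M = -2.451 -> Y = 2.451 ✓
  M = 5.281 -> Y = -5.281 ✓
All samples match this transformation.

(b) -M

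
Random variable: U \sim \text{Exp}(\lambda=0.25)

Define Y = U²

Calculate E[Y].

Using E[X²] = Var(X) + (E[X])²:
E[U] = 4
Var(U) = 1/0.25^2 = 16
E[U²] = 16 + 4² = 16 + 16 = 32

32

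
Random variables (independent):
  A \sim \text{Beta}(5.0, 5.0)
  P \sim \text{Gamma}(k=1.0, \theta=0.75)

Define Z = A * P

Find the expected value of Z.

For independent RVs: E[XY] = E[X]*E[Y]
E[A] = 0.5
E[P] = 0.75
E[Z] = 0.5 * 0.75 = 0.375

0.375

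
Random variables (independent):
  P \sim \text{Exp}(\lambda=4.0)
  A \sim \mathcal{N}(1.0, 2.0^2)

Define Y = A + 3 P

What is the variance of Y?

For independent RVs: Var(aX + bY) = a²Var(X) + b²Var(Y)
Var(P) = 0.0625
Var(A) = 4
Var(Y) = 3²*0.0625 + 1²*4
= 9*0.0625 + 1*4 = 4.5625

4.5625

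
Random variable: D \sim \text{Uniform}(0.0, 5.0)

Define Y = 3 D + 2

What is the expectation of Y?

For Y = 3D + 2:
E[Y] = 3 * E[D] + 2
E[D] = (0 + 5)/2 = 2.5
E[Y] = 3 * 2.5 + 2 = 9.5

9.5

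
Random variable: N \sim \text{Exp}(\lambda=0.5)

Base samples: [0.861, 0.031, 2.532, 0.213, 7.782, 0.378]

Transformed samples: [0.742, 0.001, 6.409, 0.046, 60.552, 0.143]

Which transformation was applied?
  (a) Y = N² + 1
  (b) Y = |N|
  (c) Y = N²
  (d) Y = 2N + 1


Checking option (c) Y = N²:
  N = 0.861 -> Y = 0.742 ✓
  N = 0.031 -> Y = 0.001 ✓
  N = 2.532 -> Y = 6.409 ✓
All samples match this transformation.

(c) N²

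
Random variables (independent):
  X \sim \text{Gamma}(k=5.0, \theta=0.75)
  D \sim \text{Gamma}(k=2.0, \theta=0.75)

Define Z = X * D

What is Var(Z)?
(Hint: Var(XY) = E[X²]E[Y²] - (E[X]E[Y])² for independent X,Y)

Var(XY) = E[X²]E[Y²] - (E[X]E[Y])²
E[X] = 3.75, Var(X) = 2.8125
E[D] = 1.5, Var(D) = 1.125
E[X²] = 2.8125 + 3.75² = 16.875
E[D²] = 1.125 + 1.5² = 3.375
Var(Z) = 16.875*3.375 - (3.75*1.5)²
= 56.953125 - 31.640625 = 25.3125

25.3125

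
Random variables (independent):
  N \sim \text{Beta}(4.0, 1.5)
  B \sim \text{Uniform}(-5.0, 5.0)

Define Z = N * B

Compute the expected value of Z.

For independent RVs: E[XY] = E[X]*E[Y]
E[N] = 0.72727273
E[B] = 0
E[Z] = 0.72727273 * 0 = 0

0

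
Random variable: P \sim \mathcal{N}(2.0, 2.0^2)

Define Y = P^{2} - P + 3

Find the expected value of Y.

E[Y] = 1*E[P²] - 1*E[P] + 3
E[P] = 2
E[P²] = Var(P) + (E[P])² = 4 + 4 = 8
E[Y] = 1*8 - 1*2 + 3 = 9

9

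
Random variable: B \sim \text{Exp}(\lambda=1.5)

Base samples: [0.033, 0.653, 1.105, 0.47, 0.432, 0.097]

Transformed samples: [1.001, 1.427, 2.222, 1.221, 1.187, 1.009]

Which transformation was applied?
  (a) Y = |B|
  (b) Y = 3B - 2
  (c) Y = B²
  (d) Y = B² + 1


Checking option (d) Y = B² + 1:
  B = 0.033 -> Y = 1.001 ✓
  B = 0.653 -> Y = 1.427 ✓
  B = 1.105 -> Y = 2.222 ✓
All samples match this transformation.

(d) B² + 1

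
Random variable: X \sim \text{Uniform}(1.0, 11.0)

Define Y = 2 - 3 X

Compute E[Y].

For Y = -3X + 2:
E[Y] = -3 * E[X] + 2
E[X] = (1 + 11)/2 = 6
E[Y] = -3 * 6 + 2 = -16

-16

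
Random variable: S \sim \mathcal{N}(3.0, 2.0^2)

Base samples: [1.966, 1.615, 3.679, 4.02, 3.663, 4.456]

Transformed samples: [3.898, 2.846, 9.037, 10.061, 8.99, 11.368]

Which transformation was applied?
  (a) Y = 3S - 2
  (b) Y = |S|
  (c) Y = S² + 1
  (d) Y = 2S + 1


Checking option (a) Y = 3S - 2:
  S = 1.966 -> Y = 3.898 ✓
  S = 1.615 -> Y = 2.846 ✓
  S = 3.679 -> Y = 9.037 ✓
All samples match this transformation.

(a) 3S - 2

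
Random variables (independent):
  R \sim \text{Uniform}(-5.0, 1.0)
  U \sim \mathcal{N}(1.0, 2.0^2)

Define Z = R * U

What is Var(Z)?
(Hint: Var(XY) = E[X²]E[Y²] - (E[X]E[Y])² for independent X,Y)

Var(XY) = E[X²]E[Y²] - (E[X]E[Y])²
E[R] = -2, Var(R) = 3
E[U] = 1, Var(U) = 4
E[R²] = 3 + (-2)² = 7
E[U²] = 4 + 1² = 5
Var(Z) = 7*5 - (-2*1)²
= 35 - 4 = 31

31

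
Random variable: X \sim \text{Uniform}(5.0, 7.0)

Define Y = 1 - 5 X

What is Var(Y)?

For Y = aX + b: Var(Y) = a² * Var(X)
Var(X) = (7 - 5)^2/12 = 0.33333333
Var(Y) = (-5)² * 0.33333333 = 25 * 0.33333333 = 8.3333333

8.3333333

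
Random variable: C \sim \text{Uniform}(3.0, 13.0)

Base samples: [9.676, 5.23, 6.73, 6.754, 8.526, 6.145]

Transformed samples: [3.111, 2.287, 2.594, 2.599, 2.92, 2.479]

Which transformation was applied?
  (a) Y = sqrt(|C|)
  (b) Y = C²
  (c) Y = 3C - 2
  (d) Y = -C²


Checking option (a) Y = sqrt(|C|):
  C = 9.676 -> Y = 3.111 ✓
  C = 5.23 -> Y = 2.287 ✓
  C = 6.73 -> Y = 2.594 ✓
All samples match this transformation.

(a) sqrt(|C|)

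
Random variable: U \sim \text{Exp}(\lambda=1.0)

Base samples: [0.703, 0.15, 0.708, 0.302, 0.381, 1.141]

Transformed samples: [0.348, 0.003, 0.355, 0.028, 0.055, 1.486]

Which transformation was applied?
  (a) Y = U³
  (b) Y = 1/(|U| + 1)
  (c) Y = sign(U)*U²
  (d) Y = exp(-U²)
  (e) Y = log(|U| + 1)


Checking option (a) Y = U³:
  U = 0.703 -> Y = 0.348 ✓
  U = 0.15 -> Y = 0.003 ✓
  U = 0.708 -> Y = 0.355 ✓
All samples match this transformation.

(a) U³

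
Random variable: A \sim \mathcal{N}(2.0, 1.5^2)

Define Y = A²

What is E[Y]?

E[A²] = Var(A) + (E[A])² = 2.25 + 4 = 6.25

6.25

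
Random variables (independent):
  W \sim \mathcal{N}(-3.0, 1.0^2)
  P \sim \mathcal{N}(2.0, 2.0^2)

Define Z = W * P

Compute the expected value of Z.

For independent RVs: E[XY] = E[X]*E[Y]
E[W] = -3
E[P] = 2
E[Z] = -3 * 2 = -6

-6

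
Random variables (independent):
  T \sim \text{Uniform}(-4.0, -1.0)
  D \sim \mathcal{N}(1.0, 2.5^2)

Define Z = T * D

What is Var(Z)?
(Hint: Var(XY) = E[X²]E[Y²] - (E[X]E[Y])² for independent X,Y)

Var(XY) = E[X²]E[Y²] - (E[X]E[Y])²
E[T] = -2.5, Var(T) = 0.75
E[D] = 1, Var(D) = 6.25
E[T²] = 0.75 + (-2.5)² = 7
E[D²] = 6.25 + 1² = 7.25
Var(Z) = 7*7.25 - (-2.5*1)²
= 50.75 - 6.25 = 44.5

44.5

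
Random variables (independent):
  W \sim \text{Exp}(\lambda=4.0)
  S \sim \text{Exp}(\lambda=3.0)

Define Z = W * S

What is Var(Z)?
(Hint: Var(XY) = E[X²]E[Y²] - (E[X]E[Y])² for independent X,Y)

Var(XY) = E[X²]E[Y²] - (E[X]E[Y])²
E[W] = 0.25, Var(W) = 0.0625
E[S] = 0.33333333, Var(S) = 0.11111111
E[W²] = 0.0625 + 0.25² = 0.125
E[S²] = 0.11111111 + 0.33333333² = 0.22222222
Var(Z) = 0.125*0.22222222 - (0.25*0.33333333)²
= 0.027777778 - 0.0069444444 = 0.020833333

0.020833333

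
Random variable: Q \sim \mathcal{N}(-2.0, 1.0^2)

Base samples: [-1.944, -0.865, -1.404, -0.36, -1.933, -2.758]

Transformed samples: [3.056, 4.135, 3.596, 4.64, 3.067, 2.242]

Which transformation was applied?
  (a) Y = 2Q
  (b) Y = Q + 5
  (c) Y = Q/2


Checking option (b) Y = Q + 5:
  Q = -1.944 -> Y = 3.056 ✓
  Q = -0.865 -> Y = 4.135 ✓
  Q = -1.404 -> Y = 3.596 ✓
All samples match this transformation.

(b) Q + 5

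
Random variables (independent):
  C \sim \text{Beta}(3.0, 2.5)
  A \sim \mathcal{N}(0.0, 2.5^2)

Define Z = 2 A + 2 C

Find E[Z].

E[Z] = 2*E[C] + 2*E[A]
E[C] = 0.54545455
E[A] = 0
E[Z] = 2*0.54545455 + 2*0 = 1.0909091

1.0909091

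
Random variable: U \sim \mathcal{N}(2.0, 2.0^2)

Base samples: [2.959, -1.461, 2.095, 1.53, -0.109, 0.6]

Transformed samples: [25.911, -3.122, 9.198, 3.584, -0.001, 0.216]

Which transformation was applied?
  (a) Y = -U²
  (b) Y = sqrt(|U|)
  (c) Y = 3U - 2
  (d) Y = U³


Checking option (d) Y = U³:
  U = 2.959 -> Y = 25.911 ✓
  U = -1.461 -> Y = -3.122 ✓
  U = 2.095 -> Y = 9.198 ✓
All samples match this transformation.

(d) U³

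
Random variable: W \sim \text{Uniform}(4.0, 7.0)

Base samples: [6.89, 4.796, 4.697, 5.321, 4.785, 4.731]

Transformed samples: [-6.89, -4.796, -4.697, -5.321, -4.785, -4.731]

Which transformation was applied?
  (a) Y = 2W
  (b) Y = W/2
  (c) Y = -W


Checking option (c) Y = -W:
  W = 6.89 -> Y = -6.89 ✓
  W = 4.796 -> Y = -4.796 ✓
  W = 4.697 -> Y = -4.697 ✓
All samples match this transformation.

(c) -W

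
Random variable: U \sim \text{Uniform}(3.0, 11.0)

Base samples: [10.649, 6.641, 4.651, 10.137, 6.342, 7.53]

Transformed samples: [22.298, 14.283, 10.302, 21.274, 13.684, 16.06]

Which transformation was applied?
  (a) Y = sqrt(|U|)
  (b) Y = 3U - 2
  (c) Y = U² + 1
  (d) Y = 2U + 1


Checking option (d) Y = 2U + 1:
  U = 10.649 -> Y = 22.298 ✓
  U = 6.641 -> Y = 14.283 ✓
  U = 4.651 -> Y = 10.302 ✓
All samples match this transformation.

(d) 2U + 1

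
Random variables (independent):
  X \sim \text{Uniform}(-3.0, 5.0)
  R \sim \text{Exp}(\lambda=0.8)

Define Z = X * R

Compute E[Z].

For independent RVs: E[XY] = E[X]*E[Y]
E[X] = 1
E[R] = 1.25
E[Z] = 1 * 1.25 = 1.25

1.25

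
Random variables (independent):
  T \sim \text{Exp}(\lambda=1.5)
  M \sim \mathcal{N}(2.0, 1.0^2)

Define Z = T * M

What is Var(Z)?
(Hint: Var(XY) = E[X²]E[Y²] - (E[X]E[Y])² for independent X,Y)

Var(XY) = E[X²]E[Y²] - (E[X]E[Y])²
E[T] = 0.66666667, Var(T) = 0.44444444
E[M] = 2, Var(M) = 1
E[T²] = 0.44444444 + 0.66666667² = 0.88888889
E[M²] = 1 + 2² = 5
Var(Z) = 0.88888889*5 - (0.66666667*2)²
= 4.4444444 - 1.7777778 = 2.6666667

2.6666667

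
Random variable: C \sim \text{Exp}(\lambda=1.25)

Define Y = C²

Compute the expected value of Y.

E[C²] = Var(C) + (E[C])² = 0.64 + 0.64 = 1.28

1.28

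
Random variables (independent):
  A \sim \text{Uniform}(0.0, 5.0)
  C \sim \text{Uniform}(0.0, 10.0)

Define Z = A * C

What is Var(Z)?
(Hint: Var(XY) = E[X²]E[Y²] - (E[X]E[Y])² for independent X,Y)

Var(XY) = E[X²]E[Y²] - (E[X]E[Y])²
E[A] = 2.5, Var(A) = 2.0833333
E[C] = 5, Var(C) = 8.3333333
E[A²] = 2.0833333 + 2.5² = 8.3333333
E[C²] = 8.3333333 + 5² = 33.333333
Var(Z) = 8.3333333*33.333333 - (2.5*5)²
= 277.77778 - 156.25 = 121.52778

121.52778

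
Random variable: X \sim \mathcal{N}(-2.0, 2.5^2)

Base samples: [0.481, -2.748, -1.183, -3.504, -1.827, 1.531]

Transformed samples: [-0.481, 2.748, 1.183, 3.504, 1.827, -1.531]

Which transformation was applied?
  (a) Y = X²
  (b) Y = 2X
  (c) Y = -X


Checking option (c) Y = -X:
  X = 0.481 -> Y = -0.481 ✓
  X = -2.748 -> Y = 2.748 ✓
  X = -1.183 -> Y = 1.183 ✓
All samples match this transformation.

(c) -X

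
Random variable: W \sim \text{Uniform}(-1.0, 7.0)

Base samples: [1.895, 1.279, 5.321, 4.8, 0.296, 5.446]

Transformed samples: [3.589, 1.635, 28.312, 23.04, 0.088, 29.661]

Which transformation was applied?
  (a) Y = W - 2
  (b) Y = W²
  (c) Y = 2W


Checking option (b) Y = W²:
  W = 1.895 -> Y = 3.589 ✓
  W = 1.279 -> Y = 1.635 ✓
  W = 5.321 -> Y = 28.312 ✓
All samples match this transformation.

(b) W²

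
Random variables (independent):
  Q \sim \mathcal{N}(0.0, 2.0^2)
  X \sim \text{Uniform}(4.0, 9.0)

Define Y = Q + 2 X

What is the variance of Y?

For independent RVs: Var(aX + bY) = a²Var(X) + b²Var(Y)
Var(Q) = 4
Var(X) = 2.0833333
Var(Y) = 1²*4 + 2²*2.0833333
= 1*4 + 4*2.0833333 = 12.333333

12.333333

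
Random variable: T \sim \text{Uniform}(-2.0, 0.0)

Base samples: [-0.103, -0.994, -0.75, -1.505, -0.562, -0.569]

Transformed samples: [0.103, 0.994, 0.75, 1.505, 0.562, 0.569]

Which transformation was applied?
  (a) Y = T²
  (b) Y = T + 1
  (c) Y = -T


Checking option (c) Y = -T:
  T = -0.103 -> Y = 0.103 ✓
  T = -0.994 -> Y = 0.994 ✓
  T = -0.75 -> Y = 0.75 ✓
All samples match this transformation.

(c) -T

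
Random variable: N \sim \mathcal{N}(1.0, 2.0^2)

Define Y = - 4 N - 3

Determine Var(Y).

For Y = aN + b: Var(Y) = a² * Var(N)
Var(N) = 2.0^2 = 4
Var(Y) = (-4)² * 4 = 16 * 4 = 64

64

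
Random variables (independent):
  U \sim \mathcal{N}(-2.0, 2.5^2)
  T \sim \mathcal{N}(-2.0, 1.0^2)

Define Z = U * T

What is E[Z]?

For independent RVs: E[XY] = E[X]*E[Y]
E[U] = -2
E[T] = -2
E[Z] = -2 * (-2) = 4

4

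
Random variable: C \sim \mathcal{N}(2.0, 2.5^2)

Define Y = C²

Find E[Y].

E[C²] = Var(C) + (E[C])² = 6.25 + 4 = 10.25

10.25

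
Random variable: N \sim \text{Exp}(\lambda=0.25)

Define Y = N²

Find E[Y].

Using E[X²] = Var(X) + (E[X])²:
E[N] = 4
Var(N) = 1/0.25^2 = 16
E[N²] = 16 + 4² = 16 + 16 = 32

32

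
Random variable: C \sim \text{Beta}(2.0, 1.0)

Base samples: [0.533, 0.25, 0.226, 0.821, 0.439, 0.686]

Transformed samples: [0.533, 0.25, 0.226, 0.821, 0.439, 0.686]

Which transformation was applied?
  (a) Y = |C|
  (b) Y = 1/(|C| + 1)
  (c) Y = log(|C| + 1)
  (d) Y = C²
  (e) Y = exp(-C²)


Checking option (a) Y = |C|:
  C = 0.533 -> Y = 0.533 ✓
  C = 0.25 -> Y = 0.25 ✓
  C = 0.226 -> Y = 0.226 ✓
All samples match this transformation.

(a) |C|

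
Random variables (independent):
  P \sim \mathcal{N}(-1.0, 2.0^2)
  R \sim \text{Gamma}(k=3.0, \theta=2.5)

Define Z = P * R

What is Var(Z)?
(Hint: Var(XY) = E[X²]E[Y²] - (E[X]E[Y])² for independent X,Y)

Var(XY) = E[X²]E[Y²] - (E[X]E[Y])²
E[P] = -1, Var(P) = 4
E[R] = 7.5, Var(R) = 18.75
E[P²] = 4 + (-1)² = 5
E[R²] = 18.75 + 7.5² = 75
Var(Z) = 5*75 - (-1*7.5)²
= 375 - 56.25 = 318.75

318.75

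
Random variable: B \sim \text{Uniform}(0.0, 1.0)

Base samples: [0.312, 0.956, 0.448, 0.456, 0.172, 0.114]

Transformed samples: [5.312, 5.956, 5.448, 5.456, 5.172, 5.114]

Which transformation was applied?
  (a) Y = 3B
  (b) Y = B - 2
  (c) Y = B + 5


Checking option (c) Y = B + 5:
  B = 0.312 -> Y = 5.312 ✓
  B = 0.956 -> Y = 5.956 ✓
  B = 0.448 -> Y = 5.448 ✓
All samples match this transformation.

(c) B + 5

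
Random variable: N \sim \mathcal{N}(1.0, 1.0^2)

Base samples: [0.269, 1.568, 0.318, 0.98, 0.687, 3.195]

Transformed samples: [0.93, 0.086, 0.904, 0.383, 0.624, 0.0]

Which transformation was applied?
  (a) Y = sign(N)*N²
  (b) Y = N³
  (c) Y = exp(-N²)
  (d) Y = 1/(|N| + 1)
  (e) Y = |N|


Checking option (c) Y = exp(-N²):
  N = 0.269 -> Y = 0.93 ✓
  N = 1.568 -> Y = 0.086 ✓
  N = 0.318 -> Y = 0.904 ✓
All samples match this transformation.

(c) exp(-N²)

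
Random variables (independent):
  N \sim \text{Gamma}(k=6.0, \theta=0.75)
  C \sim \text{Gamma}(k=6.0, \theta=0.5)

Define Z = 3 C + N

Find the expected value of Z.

E[Z] = 1*E[N] + 3*E[C]
E[N] = 4.5
E[C] = 3
E[Z] = 1*4.5 + 3*3 = 13.5

13.5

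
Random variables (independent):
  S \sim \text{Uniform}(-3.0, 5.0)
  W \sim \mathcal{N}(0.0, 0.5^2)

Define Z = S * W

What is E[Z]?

For independent RVs: E[XY] = E[X]*E[Y]
E[S] = 1
E[W] = 0
E[Z] = 1 * 0 = 0

0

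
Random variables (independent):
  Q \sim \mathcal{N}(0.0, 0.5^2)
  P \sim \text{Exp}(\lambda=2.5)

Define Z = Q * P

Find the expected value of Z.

For independent RVs: E[XY] = E[X]*E[Y]
E[Q] = 0
E[P] = 0.4
E[Z] = 0 * 0.4 = 0

0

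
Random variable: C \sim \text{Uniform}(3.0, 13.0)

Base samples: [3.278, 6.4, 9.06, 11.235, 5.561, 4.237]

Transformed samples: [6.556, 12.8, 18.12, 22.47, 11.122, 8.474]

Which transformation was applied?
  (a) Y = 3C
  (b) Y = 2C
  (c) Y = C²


Checking option (b) Y = 2C:
  C = 3.278 -> Y = 6.556 ✓
  C = 6.4 -> Y = 12.8 ✓
  C = 9.06 -> Y = 18.12 ✓
All samples match this transformation.

(b) 2C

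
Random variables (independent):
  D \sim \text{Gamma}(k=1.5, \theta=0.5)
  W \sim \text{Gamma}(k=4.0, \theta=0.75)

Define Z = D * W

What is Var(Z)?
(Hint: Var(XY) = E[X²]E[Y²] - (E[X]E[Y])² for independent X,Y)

Var(XY) = E[X²]E[Y²] - (E[X]E[Y])²
E[D] = 0.75, Var(D) = 0.375
E[W] = 3, Var(W) = 2.25
E[D²] = 0.375 + 0.75² = 0.9375
E[W²] = 2.25 + 3² = 11.25
Var(Z) = 0.9375*11.25 - (0.75*3)²
= 10.546875 - 5.0625 = 5.484375

5.484375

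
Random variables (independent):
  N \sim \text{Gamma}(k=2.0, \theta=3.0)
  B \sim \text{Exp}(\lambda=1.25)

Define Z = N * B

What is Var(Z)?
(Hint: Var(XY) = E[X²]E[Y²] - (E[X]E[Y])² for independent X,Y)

Var(XY) = E[X²]E[Y²] - (E[X]E[Y])²
E[N] = 6, Var(N) = 18
E[B] = 0.8, Var(B) = 0.64
E[N²] = 18 + 6² = 54
E[B²] = 0.64 + 0.8² = 1.28
Var(Z) = 54*1.28 - (6*0.8)²
= 69.12 - 23.04 = 46.08

46.08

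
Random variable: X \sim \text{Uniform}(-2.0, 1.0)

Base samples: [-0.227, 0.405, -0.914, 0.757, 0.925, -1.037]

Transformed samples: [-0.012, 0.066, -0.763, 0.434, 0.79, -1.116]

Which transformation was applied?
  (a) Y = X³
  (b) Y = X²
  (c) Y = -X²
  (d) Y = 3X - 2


Checking option (a) Y = X³:
  X = -0.227 -> Y = -0.012 ✓
  X = 0.405 -> Y = 0.066 ✓
  X = -0.914 -> Y = -0.763 ✓
All samples match this transformation.

(a) X³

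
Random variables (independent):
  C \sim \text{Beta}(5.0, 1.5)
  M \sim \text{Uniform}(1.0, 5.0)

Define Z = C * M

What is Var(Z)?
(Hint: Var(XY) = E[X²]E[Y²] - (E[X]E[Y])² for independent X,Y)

Var(XY) = E[X²]E[Y²] - (E[X]E[Y])²
E[C] = 0.76923077, Var(C) = 0.023668639
E[M] = 3, Var(M) = 1.3333333
E[C²] = 0.023668639 + 0.76923077² = 0.61538462
E[M²] = 1.3333333 + 3² = 10.333333
Var(Z) = 0.61538462*10.333333 - (0.76923077*3)²
= 6.3589744 - 5.3254438 = 1.0335306

1.0335306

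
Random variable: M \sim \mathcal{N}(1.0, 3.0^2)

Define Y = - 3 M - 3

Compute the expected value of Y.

For Y = -3M - 3:
E[Y] = -3 * E[M] - 3
E[M] = 1.0 = 1
E[Y] = -3 * 1 - 3 = -6

-6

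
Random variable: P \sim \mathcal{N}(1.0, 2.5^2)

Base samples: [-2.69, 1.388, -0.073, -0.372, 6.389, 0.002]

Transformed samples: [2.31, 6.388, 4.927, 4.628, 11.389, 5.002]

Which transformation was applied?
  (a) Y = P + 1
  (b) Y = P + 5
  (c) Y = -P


Checking option (b) Y = P + 5:
  P = -2.69 -> Y = 2.31 ✓
  P = 1.388 -> Y = 6.388 ✓
  P = -0.073 -> Y = 4.927 ✓
All samples match this transformation.

(b) P + 5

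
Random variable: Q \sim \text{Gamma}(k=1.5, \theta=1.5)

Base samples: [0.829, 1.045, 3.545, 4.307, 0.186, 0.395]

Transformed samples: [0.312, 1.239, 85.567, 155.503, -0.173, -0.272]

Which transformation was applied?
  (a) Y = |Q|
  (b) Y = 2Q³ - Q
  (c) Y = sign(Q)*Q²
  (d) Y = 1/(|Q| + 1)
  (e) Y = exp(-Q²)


Checking option (b) Y = 2Q³ - Q:
  Q = 0.829 -> Y = 0.312 ✓
  Q = 1.045 -> Y = 1.239 ✓
  Q = 3.545 -> Y = 85.567 ✓
All samples match this transformation.

(b) 2Q³ - Q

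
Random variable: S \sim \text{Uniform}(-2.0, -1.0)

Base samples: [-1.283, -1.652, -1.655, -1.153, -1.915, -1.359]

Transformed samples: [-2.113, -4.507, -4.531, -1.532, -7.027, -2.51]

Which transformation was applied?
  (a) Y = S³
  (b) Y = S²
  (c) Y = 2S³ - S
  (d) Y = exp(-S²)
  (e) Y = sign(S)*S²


Checking option (a) Y = S³:
  S = -1.283 -> Y = -2.113 ✓
  S = -1.652 -> Y = -4.507 ✓
  S = -1.655 -> Y = -4.531 ✓
All samples match this transformation.

(a) S³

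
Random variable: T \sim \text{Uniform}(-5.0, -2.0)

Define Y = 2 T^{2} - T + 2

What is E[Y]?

E[Y] = 2*E[T²] - 1*E[T] + 2
E[T] = -3.5
E[T²] = Var(T) + (E[T])² = 0.75 + 12.25 = 13
E[Y] = 2*13 - 1*(-3.5) + 2 = 31.5

31.5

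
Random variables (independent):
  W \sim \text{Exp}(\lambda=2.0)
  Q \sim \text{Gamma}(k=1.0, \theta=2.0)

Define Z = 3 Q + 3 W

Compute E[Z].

E[Z] = 3*E[W] + 3*E[Q]
E[W] = 0.5
E[Q] = 2
E[Z] = 3*0.5 + 3*2 = 7.5

7.5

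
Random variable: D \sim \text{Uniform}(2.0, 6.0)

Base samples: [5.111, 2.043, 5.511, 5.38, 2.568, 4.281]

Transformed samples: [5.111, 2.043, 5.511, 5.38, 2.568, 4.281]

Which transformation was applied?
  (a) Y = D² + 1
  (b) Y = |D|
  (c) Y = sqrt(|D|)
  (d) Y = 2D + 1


Checking option (b) Y = |D|:
  D = 5.111 -> Y = 5.111 ✓
  D = 2.043 -> Y = 2.043 ✓
  D = 5.511 -> Y = 5.511 ✓
All samples match this transformation.

(b) |D|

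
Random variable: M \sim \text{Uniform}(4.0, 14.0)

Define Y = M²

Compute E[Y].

Using E[X²] = Var(X) + (E[X])²:
E[M] = 9
Var(M) = (14 - 4)^2/12 = 8.3333333
E[M²] = 8.3333333 + 9² = 8.3333333 + 81 = 89.333333

89.333333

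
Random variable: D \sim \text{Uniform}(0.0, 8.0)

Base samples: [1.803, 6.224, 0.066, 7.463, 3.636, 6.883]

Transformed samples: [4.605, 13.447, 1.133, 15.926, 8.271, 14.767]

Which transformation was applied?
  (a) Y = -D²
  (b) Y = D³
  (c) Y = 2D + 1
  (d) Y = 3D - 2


Checking option (c) Y = 2D + 1:
  D = 1.803 -> Y = 4.605 ✓
  D = 6.224 -> Y = 13.447 ✓
  D = 0.066 -> Y = 1.133 ✓
All samples match this transformation.

(c) 2D + 1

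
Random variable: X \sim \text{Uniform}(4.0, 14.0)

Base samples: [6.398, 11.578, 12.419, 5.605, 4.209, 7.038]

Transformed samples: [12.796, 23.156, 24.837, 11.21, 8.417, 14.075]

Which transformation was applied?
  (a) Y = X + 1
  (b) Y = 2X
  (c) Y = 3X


Checking option (b) Y = 2X:
  X = 6.398 -> Y = 12.796 ✓
  X = 11.578 -> Y = 23.156 ✓
  X = 12.419 -> Y = 24.837 ✓
All samples match this transformation.

(b) 2X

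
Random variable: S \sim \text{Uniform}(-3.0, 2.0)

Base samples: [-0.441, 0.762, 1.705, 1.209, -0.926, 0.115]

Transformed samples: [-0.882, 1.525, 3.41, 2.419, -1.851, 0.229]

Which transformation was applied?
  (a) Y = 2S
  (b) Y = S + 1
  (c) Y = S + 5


Checking option (a) Y = 2S:
  S = -0.441 -> Y = -0.882 ✓
  S = 0.762 -> Y = 1.525 ✓
  S = 1.705 -> Y = 3.41 ✓
All samples match this transformation.

(a) 2S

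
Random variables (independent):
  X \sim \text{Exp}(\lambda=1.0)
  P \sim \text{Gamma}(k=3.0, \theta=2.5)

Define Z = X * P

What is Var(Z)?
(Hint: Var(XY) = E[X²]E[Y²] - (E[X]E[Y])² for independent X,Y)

Var(XY) = E[X²]E[Y²] - (E[X]E[Y])²
E[X] = 1, Var(X) = 1
E[P] = 7.5, Var(P) = 18.75
E[X²] = 1 + 1² = 2
E[P²] = 18.75 + 7.5² = 75
Var(Z) = 2*75 - (1*7.5)²
= 150 - 56.25 = 93.75

93.75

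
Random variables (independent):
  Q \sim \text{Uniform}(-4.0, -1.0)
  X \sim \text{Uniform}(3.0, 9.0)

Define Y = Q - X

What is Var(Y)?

For independent RVs: Var(aX + bY) = a²Var(X) + b²Var(Y)
Var(Q) = 0.75
Var(X) = 3
Var(Y) = 1²*0.75 + (-1)²*3
= 1*0.75 + 1*3 = 3.75

3.75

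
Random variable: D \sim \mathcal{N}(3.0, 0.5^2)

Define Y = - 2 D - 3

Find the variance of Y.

For Y = aD + b: Var(Y) = a² * Var(D)
Var(D) = 0.5^2 = 0.25
Var(Y) = (-2)² * 0.25 = 4 * 0.25 = 1

1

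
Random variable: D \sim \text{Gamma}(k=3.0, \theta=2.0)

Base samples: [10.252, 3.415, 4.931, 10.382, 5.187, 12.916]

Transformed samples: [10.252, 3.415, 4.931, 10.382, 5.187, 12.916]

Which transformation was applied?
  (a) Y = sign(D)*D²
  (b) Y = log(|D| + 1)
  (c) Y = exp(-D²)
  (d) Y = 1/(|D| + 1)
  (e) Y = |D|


Checking option (e) Y = |D|:
  D = 10.252 -> Y = 10.252 ✓
  D = 3.415 -> Y = 3.415 ✓
  D = 4.931 -> Y = 4.931 ✓
All samples match this transformation.

(e) |D|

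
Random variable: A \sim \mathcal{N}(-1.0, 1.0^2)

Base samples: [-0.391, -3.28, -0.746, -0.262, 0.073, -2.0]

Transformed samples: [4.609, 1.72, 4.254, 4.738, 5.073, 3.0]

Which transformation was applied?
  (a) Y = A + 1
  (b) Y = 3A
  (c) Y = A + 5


Checking option (c) Y = A + 5:
  A = -0.391 -> Y = 4.609 ✓
  A = -3.28 -> Y = 1.72 ✓
  A = -0.746 -> Y = 4.254 ✓
All samples match this transformation.

(c) A + 5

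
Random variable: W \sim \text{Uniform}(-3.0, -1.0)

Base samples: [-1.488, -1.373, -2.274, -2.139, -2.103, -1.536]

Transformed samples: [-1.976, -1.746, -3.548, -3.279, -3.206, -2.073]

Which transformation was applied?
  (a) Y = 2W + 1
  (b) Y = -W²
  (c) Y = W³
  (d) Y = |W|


Checking option (a) Y = 2W + 1:
  W = -1.488 -> Y = -1.976 ✓
  W = -1.373 -> Y = -1.746 ✓
  W = -2.274 -> Y = -3.548 ✓
All samples match this transformation.

(a) 2W + 1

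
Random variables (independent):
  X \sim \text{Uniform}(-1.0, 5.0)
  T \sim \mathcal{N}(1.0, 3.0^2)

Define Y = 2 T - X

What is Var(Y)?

For independent RVs: Var(aX + bY) = a²Var(X) + b²Var(Y)
Var(X) = 3
Var(T) = 9
Var(Y) = (-1)²*3 + 2²*9
= 1*3 + 4*9 = 39

39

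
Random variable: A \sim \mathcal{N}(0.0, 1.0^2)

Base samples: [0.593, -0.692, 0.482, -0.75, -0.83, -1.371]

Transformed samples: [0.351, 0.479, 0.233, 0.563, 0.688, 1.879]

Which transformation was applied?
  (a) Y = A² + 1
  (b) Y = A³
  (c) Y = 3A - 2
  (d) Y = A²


Checking option (d) Y = A²:
  A = 0.593 -> Y = 0.351 ✓
  A = -0.692 -> Y = 0.479 ✓
  A = 0.482 -> Y = 0.233 ✓
All samples match this transformation.

(d) A²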